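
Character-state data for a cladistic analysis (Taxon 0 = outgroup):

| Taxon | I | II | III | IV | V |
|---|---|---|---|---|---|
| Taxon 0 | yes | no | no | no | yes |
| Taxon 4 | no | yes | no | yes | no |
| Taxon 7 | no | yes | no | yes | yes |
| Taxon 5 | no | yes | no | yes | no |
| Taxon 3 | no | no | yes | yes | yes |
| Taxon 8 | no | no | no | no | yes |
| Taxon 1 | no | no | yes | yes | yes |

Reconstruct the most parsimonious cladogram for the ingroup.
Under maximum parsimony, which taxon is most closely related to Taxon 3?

Taxon 1

Character polarity is set by the outgroup: the derived state is whichever differs from the outgroup's state, so for I, V the derived state is 'no', and for the remaining characters it is 'yes'.
All ingroup taxa share the derived state 'no' for I; it defines the ingroup but does not resolve relationships within it.
II: derived state 'yes' in Taxon 4, Taxon 5, and Taxon 7 only — synapomorphy for {Taxon 4, Taxon 5, Taxon 7}.
Only Taxon 1 and Taxon 3 show the derived state 'yes' for III, supporting them as a clade.
IV: derived state 'yes' in Taxon 1, Taxon 3, Taxon 4, Taxon 5, and Taxon 7 only — synapomorphy for {Taxon 1, Taxon 3, Taxon 4, Taxon 5, Taxon 7}.
V (derived state 'no') is shared by Taxon 4 and Taxon 5 — a synapomorphy uniting that clade.
Most parsimonious ingroup topology: ((((Taxon 4,Taxon 5),Taxon 7),(Taxon 3,Taxon 1)),Taxon 8).
Taxon 3 and Taxon 1 form a cherry on this tree, so they are sister taxa.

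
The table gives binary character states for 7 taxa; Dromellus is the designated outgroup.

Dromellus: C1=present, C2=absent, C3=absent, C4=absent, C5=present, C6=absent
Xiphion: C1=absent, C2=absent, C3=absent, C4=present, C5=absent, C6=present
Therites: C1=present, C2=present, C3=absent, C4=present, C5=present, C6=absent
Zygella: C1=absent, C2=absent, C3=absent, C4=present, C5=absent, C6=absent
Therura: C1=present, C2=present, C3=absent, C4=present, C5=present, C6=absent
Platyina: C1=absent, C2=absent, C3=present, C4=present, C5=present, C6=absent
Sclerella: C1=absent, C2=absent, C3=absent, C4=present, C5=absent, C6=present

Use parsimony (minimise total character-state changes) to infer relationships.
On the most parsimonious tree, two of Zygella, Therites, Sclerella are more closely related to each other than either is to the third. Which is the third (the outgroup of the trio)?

Therites

Character polarity is set by the outgroup: the derived state is whichever differs from the outgroup's state, so for C1, C5 the derived state is 'absent', and for the remaining characters it is 'present'.
Only Platyina, Sclerella, Xiphion, and Zygella show the derived state 'absent' for C1, supporting them as a clade.
C2: derived state 'present' in Therites and Therura only — synapomorphy for {Therites, Therura}.
C3 (derived state 'present') is unique to Platyina (autapomorphy; uninformative for grouping).
C4 (derived state 'present') is shared by all ingroup taxa — unites the whole ingroup.
Only Sclerella, Xiphion, and Zygella show the derived state 'absent' for C5, supporting them as a clade.
C6: derived state 'present' in Sclerella and Xiphion only — synapomorphy for {Sclerella, Xiphion}.
Most parsimonious ingroup topology: ((((Xiphion,Sclerella),Zygella),Platyina),(Therites,Therura)).
Sclerella and Zygella share a more recent common ancestor with each other than either does with Therites, so Therites is the least closely related of the three.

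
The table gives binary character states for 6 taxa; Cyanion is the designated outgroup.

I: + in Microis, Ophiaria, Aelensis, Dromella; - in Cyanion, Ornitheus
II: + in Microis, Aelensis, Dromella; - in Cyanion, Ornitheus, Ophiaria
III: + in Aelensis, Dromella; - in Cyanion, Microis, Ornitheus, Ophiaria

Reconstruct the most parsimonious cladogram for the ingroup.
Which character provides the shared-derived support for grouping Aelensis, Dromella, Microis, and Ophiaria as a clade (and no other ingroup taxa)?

The outgroup has state '-' for every character, so '+' is the derived state throughout.
I (derived state '+') is shared by Aelensis, Dromella, Microis, and Ophiaria — a synapomorphy uniting that clade.
II (derived state '+') is shared by Aelensis, Dromella, and Microis — a synapomorphy uniting that clade.
Only Aelensis and Dromella show the derived state '+' for III, supporting them as a clade.
Most parsimonious ingroup topology: (((Microis,(Aelensis,Dromella)),Ophiaria),Ornitheus).
The clade {Aelensis, Dromella, Microis, Ophiaria} is supported by I: its derived state '+' occurs in exactly those taxa and in no other taxon (including the outgroup).

I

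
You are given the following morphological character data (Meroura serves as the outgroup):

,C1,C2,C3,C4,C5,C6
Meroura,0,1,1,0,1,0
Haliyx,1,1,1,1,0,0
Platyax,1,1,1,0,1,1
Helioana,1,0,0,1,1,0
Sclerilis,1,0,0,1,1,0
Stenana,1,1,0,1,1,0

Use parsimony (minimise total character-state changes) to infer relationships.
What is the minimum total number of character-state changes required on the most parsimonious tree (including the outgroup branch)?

6

Character polarity is set by the outgroup: the derived state is whichever differs from the outgroup's state, so for C2, C3, C5 the derived state is '0', and for the remaining characters it is '1'.
All ingroup taxa share the derived state '1' for C1; it defines the ingroup but does not resolve relationships within it.
C2 (derived state '0') is shared by Helioana and Sclerilis — a synapomorphy uniting that clade.
C3: derived state '0' in Helioana, Sclerilis, and Stenana only — synapomorphy for {Helioana, Sclerilis, Stenana}.
C4 (derived state '1') is shared by Haliyx, Helioana, Sclerilis, and Stenana — a synapomorphy uniting that clade.
C5: derived state '0' in Haliyx only — an autapomorphy, so it tells us nothing about relationships among taxa.
C6 (derived state '1') is unique to Platyax (autapomorphy; uninformative for grouping).
Most parsimonious ingroup topology: ((Haliyx,((Helioana,Sclerilis),Stenana)),Platyax).
Changes per character on this tree: C1: 1; C2: 1; C3: 1; C4: 1; C5: 1; C6: 1.
Total = 6.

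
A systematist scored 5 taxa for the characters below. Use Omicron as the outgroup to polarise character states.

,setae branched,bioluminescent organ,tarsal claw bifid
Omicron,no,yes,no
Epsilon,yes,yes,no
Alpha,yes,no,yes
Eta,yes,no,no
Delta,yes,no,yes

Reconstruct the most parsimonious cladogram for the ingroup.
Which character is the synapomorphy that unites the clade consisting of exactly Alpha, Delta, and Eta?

Character polarity is set by the outgroup: the derived state is whichever differs from the outgroup's state, so for bioluminescent organ the derived state is 'no', and for the remaining characters it is 'yes'.
setae branched (derived state 'yes') is shared by all ingroup taxa — unites the whole ingroup.
bioluminescent organ (derived state 'no') is shared by Alpha, Delta, and Eta — a synapomorphy uniting that clade.
tarsal claw bifid (derived state 'yes') is shared by Alpha and Delta — a synapomorphy uniting that clade.
Most parsimonious ingroup topology: (Epsilon,((Alpha,Delta),Eta)).
The clade {Alpha, Delta, Eta} is supported by bioluminescent organ: its derived state 'no' occurs in exactly those taxa and in no other taxon (including the outgroup).

bioluminescent organ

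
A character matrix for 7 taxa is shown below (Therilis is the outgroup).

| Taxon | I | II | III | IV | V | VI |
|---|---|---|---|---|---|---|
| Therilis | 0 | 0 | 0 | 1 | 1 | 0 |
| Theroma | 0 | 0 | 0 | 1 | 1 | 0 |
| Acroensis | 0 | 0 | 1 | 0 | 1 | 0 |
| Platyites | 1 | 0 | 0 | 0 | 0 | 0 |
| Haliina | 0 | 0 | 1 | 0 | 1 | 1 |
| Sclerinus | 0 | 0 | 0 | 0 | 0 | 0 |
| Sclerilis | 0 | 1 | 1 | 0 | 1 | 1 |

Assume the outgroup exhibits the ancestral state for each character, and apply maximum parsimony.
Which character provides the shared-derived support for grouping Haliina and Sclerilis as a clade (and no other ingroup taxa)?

VI

Character polarity is set by the outgroup: the derived state is whichever differs from the outgroup's state, so for IV, V the derived state is '0', and for the remaining characters it is '1'.
I (derived state '1') is unique to Platyites (autapomorphy; uninformative for grouping).
II (derived state '1') is unique to Sclerilis (autapomorphy; uninformative for grouping).
Only Acroensis, Haliina, and Sclerilis show the derived state '1' for III, supporting them as a clade.
IV (derived state '0') is shared by Acroensis, Haliina, Platyites, Sclerilis, and Sclerinus — a synapomorphy uniting that clade.
V (derived state '0') is shared by Platyites and Sclerinus — a synapomorphy uniting that clade.
VI (derived state '1') is shared by Haliina and Sclerilis — a synapomorphy uniting that clade.
Most parsimonious ingroup topology: (Theroma,((Acroensis,(Haliina,Sclerilis)),(Platyites,Sclerinus))).
The clade {Haliina, Sclerilis} is supported by VI: its derived state '1' occurs in exactly those taxa and in no other taxon (including the outgroup).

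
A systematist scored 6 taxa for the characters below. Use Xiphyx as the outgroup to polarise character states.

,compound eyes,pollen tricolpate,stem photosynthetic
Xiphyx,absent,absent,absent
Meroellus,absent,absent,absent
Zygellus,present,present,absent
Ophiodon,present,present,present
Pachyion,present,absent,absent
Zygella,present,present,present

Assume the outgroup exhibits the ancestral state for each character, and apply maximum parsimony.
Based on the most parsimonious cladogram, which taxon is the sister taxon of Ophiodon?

Zygella

The outgroup has state 'absent' for every character, so 'present' is the derived state throughout.
compound eyes (derived state 'present') is shared by Ophiodon, Pachyion, Zygella, and Zygellus — a synapomorphy uniting that clade.
pollen tricolpate (derived state 'present') is shared by Ophiodon, Zygella, and Zygellus — a synapomorphy uniting that clade.
stem photosynthetic: derived state 'present' in Ophiodon and Zygella only — synapomorphy for {Ophiodon, Zygella}.
Most parsimonious ingroup topology: (Meroellus,((Zygellus,(Ophiodon,Zygella)),Pachyion)).
Ophiodon and Zygella form a cherry on this tree, so they are sister taxa.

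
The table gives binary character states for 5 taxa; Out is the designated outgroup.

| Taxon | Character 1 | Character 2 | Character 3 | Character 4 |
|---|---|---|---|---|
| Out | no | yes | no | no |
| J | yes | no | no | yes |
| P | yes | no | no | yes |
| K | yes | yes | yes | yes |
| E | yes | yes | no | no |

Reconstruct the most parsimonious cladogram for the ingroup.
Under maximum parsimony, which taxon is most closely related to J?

P

Character polarity is set by the outgroup: the derived state is whichever differs from the outgroup's state, so for Character 2 the derived state is 'no', and for the remaining characters it is 'yes'.
All ingroup taxa share the derived state 'yes' for Character 1; it defines the ingroup but does not resolve relationships within it.
Character 2 (derived state 'no') is shared by J and P — a synapomorphy uniting that clade.
Character 3: derived state 'yes' in K only — an autapomorphy, so it tells us nothing about relationships among taxa.
Character 4: derived state 'yes' in J, K, and P only — synapomorphy for {J, K, P}.
Most parsimonious ingroup topology: (((J,P),K),E).
J and P form a cherry on this tree, so they are sister taxa.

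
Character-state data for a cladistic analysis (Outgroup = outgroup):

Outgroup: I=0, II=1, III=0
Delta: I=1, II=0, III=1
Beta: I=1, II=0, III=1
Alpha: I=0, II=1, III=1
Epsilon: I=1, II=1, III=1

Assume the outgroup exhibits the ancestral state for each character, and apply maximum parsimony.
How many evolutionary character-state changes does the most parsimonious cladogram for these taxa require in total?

3

Character polarity is set by the outgroup: the derived state is whichever differs from the outgroup's state, so for II the derived state is '0', and for the remaining characters it is '1'.
I: derived state '1' in Beta, Delta, and Epsilon only — synapomorphy for {Beta, Delta, Epsilon}.
II (derived state '0') is shared by Beta and Delta — a synapomorphy uniting that clade.
All ingroup taxa share the derived state '1' for III; it defines the ingroup but does not resolve relationships within it.
Most parsimonious ingroup topology: (((Delta,Beta),Epsilon),Alpha).
Changes per character on this tree: I: 1; II: 1; III: 1.
Total = 3.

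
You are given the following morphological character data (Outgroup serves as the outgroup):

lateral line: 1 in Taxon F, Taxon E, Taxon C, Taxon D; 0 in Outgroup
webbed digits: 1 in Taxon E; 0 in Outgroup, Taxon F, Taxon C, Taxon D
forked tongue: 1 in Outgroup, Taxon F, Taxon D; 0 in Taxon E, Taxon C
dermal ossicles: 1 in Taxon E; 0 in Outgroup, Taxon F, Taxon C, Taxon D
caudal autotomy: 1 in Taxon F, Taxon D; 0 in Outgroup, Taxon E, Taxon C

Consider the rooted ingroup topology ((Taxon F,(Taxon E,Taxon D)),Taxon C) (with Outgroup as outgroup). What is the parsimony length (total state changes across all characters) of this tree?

Map each character onto ((Taxon F,(Taxon E,Taxon D)),Taxon C) (rooted by Outgroup) and count the minimum state changes it requires (Fitch parsimony):
lateral line: 1; webbed digits: 1; forked tongue: 2; dermal ossicles: 1; caudal autotomy: 2.
Total tree length = 7.

7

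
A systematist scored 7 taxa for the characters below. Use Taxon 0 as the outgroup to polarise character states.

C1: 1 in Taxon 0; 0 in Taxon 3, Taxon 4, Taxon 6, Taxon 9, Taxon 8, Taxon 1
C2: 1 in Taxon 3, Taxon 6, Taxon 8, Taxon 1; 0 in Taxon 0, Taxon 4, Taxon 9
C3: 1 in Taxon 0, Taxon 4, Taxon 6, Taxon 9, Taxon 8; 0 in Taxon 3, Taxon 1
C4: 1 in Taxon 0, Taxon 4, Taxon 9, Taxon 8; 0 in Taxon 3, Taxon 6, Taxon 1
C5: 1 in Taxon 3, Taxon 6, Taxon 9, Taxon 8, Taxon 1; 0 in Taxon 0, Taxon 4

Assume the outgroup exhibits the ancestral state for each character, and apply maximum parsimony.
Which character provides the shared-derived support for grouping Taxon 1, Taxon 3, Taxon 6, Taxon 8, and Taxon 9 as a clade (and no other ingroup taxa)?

Character polarity is set by the outgroup: the derived state is whichever differs from the outgroup's state, so for C1, C3, C4 the derived state is '0', and for the remaining characters it is '1'.
All ingroup taxa share the derived state '0' for C1; it defines the ingroup but does not resolve relationships within it.
C2 (derived state '1') is shared by Taxon 1, Taxon 3, Taxon 6, and Taxon 8 — a synapomorphy uniting that clade.
Only Taxon 1 and Taxon 3 show the derived state '0' for C3, supporting them as a clade.
Only Taxon 1, Taxon 3, and Taxon 6 show the derived state '0' for C4, supporting them as a clade.
C5: derived state '1' in Taxon 1, Taxon 3, Taxon 6, Taxon 8, and Taxon 9 only — synapomorphy for {Taxon 1, Taxon 3, Taxon 6, Taxon 8, Taxon 9}.
Most parsimonious ingroup topology: (((((Taxon 3,Taxon 1),Taxon 6),Taxon 8),Taxon 9),Taxon 4).
The clade {Taxon 1, Taxon 3, Taxon 6, Taxon 8, Taxon 9} is supported by C5: its derived state '1' occurs in exactly those taxa and in no other taxon (including the outgroup).

C5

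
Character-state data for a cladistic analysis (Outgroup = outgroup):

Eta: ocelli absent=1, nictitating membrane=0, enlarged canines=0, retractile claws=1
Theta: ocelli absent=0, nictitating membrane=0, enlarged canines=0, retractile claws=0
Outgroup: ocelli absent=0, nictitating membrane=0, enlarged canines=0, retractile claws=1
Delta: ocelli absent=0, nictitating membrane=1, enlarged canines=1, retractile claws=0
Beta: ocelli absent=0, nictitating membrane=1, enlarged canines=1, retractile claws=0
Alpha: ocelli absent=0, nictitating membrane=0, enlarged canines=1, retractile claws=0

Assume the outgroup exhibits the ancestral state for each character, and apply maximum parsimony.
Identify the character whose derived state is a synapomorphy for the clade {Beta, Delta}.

nictitating membrane

Character polarity is set by the outgroup: the derived state is whichever differs from the outgroup's state, so for retractile claws the derived state is '0', and for the remaining characters it is '1'.
ocelli absent (derived state '1') is unique to Eta (autapomorphy; uninformative for grouping).
Only Beta and Delta show the derived state '1' for nictitating membrane, supporting them as a clade.
Only Alpha, Beta, and Delta show the derived state '1' for enlarged canines, supporting them as a clade.
retractile claws: derived state '0' in Alpha, Beta, Delta, and Theta only — synapomorphy for {Alpha, Beta, Delta, Theta}.
Most parsimonious ingroup topology: (Eta,(((Delta,Beta),Alpha),Theta)).
The clade {Beta, Delta} is supported by nictitating membrane: its derived state '1' occurs in exactly those taxa and in no other taxon (including the outgroup).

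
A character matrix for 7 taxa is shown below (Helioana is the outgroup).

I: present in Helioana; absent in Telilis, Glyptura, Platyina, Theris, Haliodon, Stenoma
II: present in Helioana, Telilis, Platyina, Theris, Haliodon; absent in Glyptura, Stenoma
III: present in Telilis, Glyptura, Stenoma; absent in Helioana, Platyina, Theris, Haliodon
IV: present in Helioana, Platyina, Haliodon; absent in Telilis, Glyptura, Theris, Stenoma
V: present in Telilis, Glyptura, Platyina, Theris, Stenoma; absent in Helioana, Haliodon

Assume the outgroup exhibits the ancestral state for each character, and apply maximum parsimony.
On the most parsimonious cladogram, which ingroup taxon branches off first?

Character polarity is set by the outgroup: the derived state is whichever differs from the outgroup's state, so for I, II, IV the derived state is 'absent', and for the remaining characters it is 'present'.
All ingroup taxa share the derived state 'absent' for I; it defines the ingroup but does not resolve relationships within it.
II: derived state 'absent' in Glyptura and Stenoma only — synapomorphy for {Glyptura, Stenoma}.
Only Glyptura, Stenoma, and Telilis show the derived state 'present' for III, supporting them as a clade.
IV: derived state 'absent' in Glyptura, Stenoma, Telilis, and Theris only — synapomorphy for {Glyptura, Stenoma, Telilis, Theris}.
V (derived state 'present') is shared by Glyptura, Platyina, Stenoma, Telilis, and Theris — a synapomorphy uniting that clade.
Most parsimonious ingroup topology: ((((Telilis,(Glyptura,Stenoma)),Theris),Platyina),Haliodon).
Haliodon is sister to the clade containing all other ingroup taxa, so it is the earliest-diverging (most basal) ingroup lineage.

Haliodon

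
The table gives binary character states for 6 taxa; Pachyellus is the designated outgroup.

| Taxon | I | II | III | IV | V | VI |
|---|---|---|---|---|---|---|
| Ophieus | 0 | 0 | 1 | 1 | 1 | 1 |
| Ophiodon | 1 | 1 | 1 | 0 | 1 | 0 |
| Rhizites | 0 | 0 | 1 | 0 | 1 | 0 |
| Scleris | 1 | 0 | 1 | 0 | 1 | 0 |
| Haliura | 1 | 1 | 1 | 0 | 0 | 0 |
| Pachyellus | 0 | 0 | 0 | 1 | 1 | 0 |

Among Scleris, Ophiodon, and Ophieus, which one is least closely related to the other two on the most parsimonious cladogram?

Character polarity is set by the outgroup: the derived state is whichever differs from the outgroup's state, so for IV, V the derived state is '0', and for the remaining characters it is '1'.
Only Haliura, Ophiodon, and Scleris show the derived state '1' for I, supporting them as a clade.
Only Haliura and Ophiodon show the derived state '1' for II, supporting them as a clade.
All ingroup taxa share the derived state '1' for III; it defines the ingroup but does not resolve relationships within it.
IV (derived state '0') is shared by Haliura, Ophiodon, Rhizites, and Scleris — a synapomorphy uniting that clade.
V (derived state '0') is unique to Haliura (autapomorphy; uninformative for grouping).
VI: derived state '1' in Ophieus only — an autapomorphy, so it tells us nothing about relationships among taxa.
Most parsimonious ingroup topology: ((Rhizites,((Ophiodon,Haliura),Scleris)),Ophieus).
Scleris and Ophiodon share a more recent common ancestor with each other than either does with Ophieus, so Ophieus is the least closely related of the three.

Ophieus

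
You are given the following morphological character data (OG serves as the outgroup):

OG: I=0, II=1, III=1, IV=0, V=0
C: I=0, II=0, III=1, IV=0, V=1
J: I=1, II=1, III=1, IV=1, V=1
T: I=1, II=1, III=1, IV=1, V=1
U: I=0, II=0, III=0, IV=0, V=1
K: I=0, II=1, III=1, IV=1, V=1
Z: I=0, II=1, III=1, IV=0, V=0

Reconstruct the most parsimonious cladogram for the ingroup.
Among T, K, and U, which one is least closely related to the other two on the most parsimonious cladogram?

Character polarity is set by the outgroup: the derived state is whichever differs from the outgroup's state, so for II, III the derived state is '0', and for the remaining characters it is '1'.
I (derived state '1') is shared by J and T — a synapomorphy uniting that clade.
Only C and U show the derived state '0' for II, supporting them as a clade.
III: derived state '0' in U only — an autapomorphy, so it tells us nothing about relationships among taxa.
Only J, K, and T show the derived state '1' for IV, supporting them as a clade.
V: derived state '1' in C, J, K, T, and U only — synapomorphy for {C, J, K, T, U}.
Most parsimonious ingroup topology: (((C,U),((J,T),K)),Z).
K and T share a more recent common ancestor with each other than either does with U, so U is the least closely related of the three.

U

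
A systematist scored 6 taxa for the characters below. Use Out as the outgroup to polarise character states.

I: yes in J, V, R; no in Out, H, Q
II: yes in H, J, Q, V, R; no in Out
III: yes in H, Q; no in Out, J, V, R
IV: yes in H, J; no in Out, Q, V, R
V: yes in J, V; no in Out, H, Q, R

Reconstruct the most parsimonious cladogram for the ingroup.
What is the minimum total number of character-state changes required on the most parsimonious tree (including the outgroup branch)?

6

The outgroup has state 'no' for every character, so 'yes' is the derived state throughout.
Only J, R, and V show the derived state 'yes' for I, supporting them as a clade.
II (derived state 'yes') is shared by all ingroup taxa — unites the whole ingroup.
Only H and Q show the derived state 'yes' for III, supporting them as a clade.
IV groups H and J, which is incompatible with the clades supported by the remaining characters; treating it as convergent (homoplasy) costs fewer steps than any alternative tree.
V (derived state 'yes') is shared by J and V — a synapomorphy uniting that clade.
Most parsimonious ingroup topology: ((H,Q),((J,V),R)).
Changes per character on this tree: I: 1; II: 1; III: 1; IV: 2; V: 1.
Total = 6.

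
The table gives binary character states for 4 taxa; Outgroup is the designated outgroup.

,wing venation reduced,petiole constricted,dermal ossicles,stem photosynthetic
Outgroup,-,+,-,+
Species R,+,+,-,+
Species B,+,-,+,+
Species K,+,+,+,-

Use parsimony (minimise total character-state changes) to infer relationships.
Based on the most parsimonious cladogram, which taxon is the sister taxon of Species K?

Species B

Character polarity is set by the outgroup: the derived state is whichever differs from the outgroup's state, so for petiole constricted, stem photosynthetic the derived state is '-', and for the remaining characters it is '+'.
wing venation reduced (derived state '+') is shared by all ingroup taxa — unites the whole ingroup.
petiole constricted: derived state '-' in Species B only — an autapomorphy, so it tells us nothing about relationships among taxa.
dermal ossicles (derived state '+') is shared by Species B and Species K — a synapomorphy uniting that clade.
stem photosynthetic (derived state '-') is unique to Species K (autapomorphy; uninformative for grouping).
Most parsimonious ingroup topology: ((Species K,Species B),Species R).
Species K and Species B form a cherry on this tree, so they are sister taxa.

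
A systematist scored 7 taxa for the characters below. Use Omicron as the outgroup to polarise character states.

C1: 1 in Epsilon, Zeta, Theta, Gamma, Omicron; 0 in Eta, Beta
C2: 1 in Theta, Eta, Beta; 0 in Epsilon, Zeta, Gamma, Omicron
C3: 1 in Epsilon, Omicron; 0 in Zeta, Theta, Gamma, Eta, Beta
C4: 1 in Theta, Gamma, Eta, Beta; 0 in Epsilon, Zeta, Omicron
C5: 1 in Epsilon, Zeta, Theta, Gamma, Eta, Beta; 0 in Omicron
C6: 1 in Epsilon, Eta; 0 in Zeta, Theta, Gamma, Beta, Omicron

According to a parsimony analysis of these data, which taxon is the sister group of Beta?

Eta

Character polarity is set by the outgroup: the derived state is whichever differs from the outgroup's state, so for C1, C3 the derived state is '0', and for the remaining characters it is '1'.
Only Beta and Eta show the derived state '0' for C1, supporting them as a clade.
C2 (derived state '1') is shared by Beta, Eta, and Theta — a synapomorphy uniting that clade.
Only Beta, Eta, Gamma, Theta, and Zeta show the derived state '0' for C3, supporting them as a clade.
C4 (derived state '1') is shared by Beta, Eta, Gamma, and Theta — a synapomorphy uniting that clade.
All ingroup taxa share the derived state '1' for C5; it defines the ingroup but does not resolve relationships within it.
C6 groups Epsilon and Eta, which is incompatible with the clades supported by the remaining characters; treating it as convergent (homoplasy) costs fewer steps than any alternative tree.
Most parsimonious ingroup topology: (((Gamma,((Eta,Beta),Theta)),Zeta),Epsilon).
Beta and Eta form a cherry on this tree, so they are sister taxa.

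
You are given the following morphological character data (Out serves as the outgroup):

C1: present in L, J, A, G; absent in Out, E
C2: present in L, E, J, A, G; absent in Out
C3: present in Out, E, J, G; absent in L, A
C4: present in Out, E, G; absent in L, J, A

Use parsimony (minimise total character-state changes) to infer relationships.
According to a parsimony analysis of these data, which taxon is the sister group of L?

Character polarity is set by the outgroup: the derived state is whichever differs from the outgroup's state, so for C3, C4 the derived state is 'absent', and for the remaining characters it is 'present'.
Only A, G, J, and L show the derived state 'present' for C1, supporting them as a clade.
All ingroup taxa share the derived state 'present' for C2; it defines the ingroup but does not resolve relationships within it.
C3 (derived state 'absent') is shared by A and L — a synapomorphy uniting that clade.
Only A, J, and L show the derived state 'absent' for C4, supporting them as a clade.
Most parsimonious ingroup topology: ((((L,A),J),G),E).
L and A form a cherry on this tree, so they are sister taxa.

A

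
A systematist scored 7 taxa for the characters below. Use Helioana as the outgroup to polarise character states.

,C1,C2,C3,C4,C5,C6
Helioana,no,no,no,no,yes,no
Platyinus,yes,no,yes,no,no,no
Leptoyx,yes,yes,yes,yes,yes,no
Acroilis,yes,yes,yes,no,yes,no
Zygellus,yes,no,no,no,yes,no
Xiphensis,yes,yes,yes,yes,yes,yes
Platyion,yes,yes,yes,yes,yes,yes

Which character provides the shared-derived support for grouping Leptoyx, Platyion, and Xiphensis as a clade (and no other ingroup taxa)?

C4

Character polarity is set by the outgroup: the derived state is whichever differs from the outgroup's state, so for C5 the derived state is 'no', and for the remaining characters it is 'yes'.
C1 (derived state 'yes') is shared by all ingroup taxa — unites the whole ingroup.
C2: derived state 'yes' in Acroilis, Leptoyx, Platyion, and Xiphensis only — synapomorphy for {Acroilis, Leptoyx, Platyion, Xiphensis}.
C3 (derived state 'yes') is shared by Acroilis, Leptoyx, Platyinus, Platyion, and Xiphensis — a synapomorphy uniting that clade.
C4 (derived state 'yes') is shared by Leptoyx, Platyion, and Xiphensis — a synapomorphy uniting that clade.
C5: derived state 'no' in Platyinus only — an autapomorphy, so it tells us nothing about relationships among taxa.
Only Platyion and Xiphensis show the derived state 'yes' for C6, supporting them as a clade.
Most parsimonious ingroup topology: ((Platyinus,((Leptoyx,(Xiphensis,Platyion)),Acroilis)),Zygellus).
The clade {Leptoyx, Platyion, Xiphensis} is supported by C4: its derived state 'yes' occurs in exactly those taxa and in no other taxon (including the outgroup).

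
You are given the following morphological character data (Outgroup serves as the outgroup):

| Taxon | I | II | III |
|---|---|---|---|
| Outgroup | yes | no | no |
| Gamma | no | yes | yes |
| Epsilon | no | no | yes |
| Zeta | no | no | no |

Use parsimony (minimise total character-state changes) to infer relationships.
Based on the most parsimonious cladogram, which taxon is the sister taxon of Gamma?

Character polarity is set by the outgroup: the derived state is whichever differs from the outgroup's state, so for I the derived state is 'no', and for the remaining characters it is 'yes'.
I (derived state 'no') is shared by all ingroup taxa — unites the whole ingroup.
II (derived state 'yes') is unique to Gamma (autapomorphy; uninformative for grouping).
III: derived state 'yes' in Epsilon and Gamma only — synapomorphy for {Epsilon, Gamma}.
Most parsimonious ingroup topology: ((Gamma,Epsilon),Zeta).
Gamma and Epsilon form a cherry on this tree, so they are sister taxa.

Epsilon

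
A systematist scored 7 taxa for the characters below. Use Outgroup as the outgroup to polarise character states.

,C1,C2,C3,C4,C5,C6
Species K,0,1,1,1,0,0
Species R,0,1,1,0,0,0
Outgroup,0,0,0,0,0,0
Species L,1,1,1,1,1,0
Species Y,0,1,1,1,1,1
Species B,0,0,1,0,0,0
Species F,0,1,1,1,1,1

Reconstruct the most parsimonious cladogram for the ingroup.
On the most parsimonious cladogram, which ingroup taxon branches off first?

Species B

The outgroup has state '0' for every character, so '1' is the derived state throughout.
C1 (derived state '1') is unique to Species L (autapomorphy; uninformative for grouping).
Only Species F, Species K, Species L, Species R, and Species Y show the derived state '1' for C2, supporting them as a clade.
C3 (derived state '1') is shared by all ingroup taxa — unites the whole ingroup.
C4 (derived state '1') is shared by Species F, Species K, Species L, and Species Y — a synapomorphy uniting that clade.
C5 (derived state '1') is shared by Species F, Species L, and Species Y — a synapomorphy uniting that clade.
C6 (derived state '1') is shared by Species F and Species Y — a synapomorphy uniting that clade.
Most parsimonious ingroup topology: ((((Species L,(Species F,Species Y)),Species K),Species R),Species B).
Species B is sister to the clade containing all other ingroup taxa, so it is the earliest-diverging (most basal) ingroup lineage.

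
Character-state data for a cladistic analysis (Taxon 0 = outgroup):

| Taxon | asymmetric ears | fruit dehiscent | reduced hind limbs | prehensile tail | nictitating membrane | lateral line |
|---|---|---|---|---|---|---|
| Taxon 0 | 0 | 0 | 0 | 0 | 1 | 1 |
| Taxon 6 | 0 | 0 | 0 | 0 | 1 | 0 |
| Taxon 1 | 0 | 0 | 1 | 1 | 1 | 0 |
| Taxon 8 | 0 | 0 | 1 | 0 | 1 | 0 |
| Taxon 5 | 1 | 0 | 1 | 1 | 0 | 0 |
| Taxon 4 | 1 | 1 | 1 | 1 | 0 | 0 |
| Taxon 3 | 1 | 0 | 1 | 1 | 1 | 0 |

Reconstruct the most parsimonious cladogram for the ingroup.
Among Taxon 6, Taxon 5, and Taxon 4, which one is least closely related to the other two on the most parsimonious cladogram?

Taxon 6

Character polarity is set by the outgroup: the derived state is whichever differs from the outgroup's state, so for nictitating membrane, lateral line the derived state is '0', and for the remaining characters it is '1'.
asymmetric ears: derived state '1' in Taxon 3, Taxon 4, and Taxon 5 only — synapomorphy for {Taxon 3, Taxon 4, Taxon 5}.
fruit dehiscent (derived state '1') is unique to Taxon 4 (autapomorphy; uninformative for grouping).
reduced hind limbs: derived state '1' in Taxon 1, Taxon 3, Taxon 4, Taxon 5, and Taxon 8 only — synapomorphy for {Taxon 1, Taxon 3, Taxon 4, Taxon 5, Taxon 8}.
Only Taxon 1, Taxon 3, Taxon 4, and Taxon 5 show the derived state '1' for prehensile tail, supporting them as a clade.
nictitating membrane (derived state '0') is shared by Taxon 4 and Taxon 5 — a synapomorphy uniting that clade.
All ingroup taxa share the derived state '0' for lateral line; it defines the ingroup but does not resolve relationships within it.
Most parsimonious ingroup topology: (Taxon 6,((Taxon 1,((Taxon 5,Taxon 4),Taxon 3)),Taxon 8)).
Taxon 5 and Taxon 4 share a more recent common ancestor with each other than either does with Taxon 6, so Taxon 6 is the least closely related of the three.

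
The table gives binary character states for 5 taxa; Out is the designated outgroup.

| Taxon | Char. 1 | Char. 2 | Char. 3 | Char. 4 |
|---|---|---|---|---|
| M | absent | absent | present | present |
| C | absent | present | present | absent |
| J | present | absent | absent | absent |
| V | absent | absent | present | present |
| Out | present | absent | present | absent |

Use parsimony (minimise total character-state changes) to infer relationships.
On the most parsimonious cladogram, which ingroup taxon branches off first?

J

Character polarity is set by the outgroup: the derived state is whichever differs from the outgroup's state, so for Char. 1, Char. 3 the derived state is 'absent', and for the remaining characters it is 'present'.
Char. 1 (derived state 'absent') is shared by C, M, and V — a synapomorphy uniting that clade.
Char. 2 (derived state 'present') is unique to C (autapomorphy; uninformative for grouping).
Char. 3: derived state 'absent' in J only — an autapomorphy, so it tells us nothing about relationships among taxa.
Char. 4: derived state 'present' in M and V only — synapomorphy for {M, V}.
Most parsimonious ingroup topology: (((V,M),C),J).
J is sister to the clade containing all other ingroup taxa, so it is the earliest-diverging (most basal) ingroup lineage.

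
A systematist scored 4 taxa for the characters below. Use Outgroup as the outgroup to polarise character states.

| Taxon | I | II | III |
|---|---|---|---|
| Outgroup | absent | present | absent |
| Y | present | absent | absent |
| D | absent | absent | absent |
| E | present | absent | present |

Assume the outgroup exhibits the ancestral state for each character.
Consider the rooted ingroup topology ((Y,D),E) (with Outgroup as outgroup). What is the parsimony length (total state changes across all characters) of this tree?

4

Map each character onto ((Y,D),E) (rooted by Outgroup) and count the minimum state changes it requires (Fitch parsimony):
I: 2; II: 1; III: 1.
Total tree length = 4.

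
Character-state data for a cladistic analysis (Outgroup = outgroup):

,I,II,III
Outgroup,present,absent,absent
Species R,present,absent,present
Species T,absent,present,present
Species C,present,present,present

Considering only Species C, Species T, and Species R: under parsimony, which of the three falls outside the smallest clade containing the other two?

Species R

Character polarity is set by the outgroup: the derived state is whichever differs from the outgroup's state, so for I the derived state is 'absent', and for the remaining characters it is 'present'.
I: derived state 'absent' in Species T only — an autapomorphy, so it tells us nothing about relationships among taxa.
II: derived state 'present' in Species C and Species T only — synapomorphy for {Species C, Species T}.
All ingroup taxa share the derived state 'present' for III; it defines the ingroup but does not resolve relationships within it.
Most parsimonious ingroup topology: (Species R,(Species T,Species C)).
Species C and Species T share a more recent common ancestor with each other than either does with Species R, so Species R is the least closely related of the three.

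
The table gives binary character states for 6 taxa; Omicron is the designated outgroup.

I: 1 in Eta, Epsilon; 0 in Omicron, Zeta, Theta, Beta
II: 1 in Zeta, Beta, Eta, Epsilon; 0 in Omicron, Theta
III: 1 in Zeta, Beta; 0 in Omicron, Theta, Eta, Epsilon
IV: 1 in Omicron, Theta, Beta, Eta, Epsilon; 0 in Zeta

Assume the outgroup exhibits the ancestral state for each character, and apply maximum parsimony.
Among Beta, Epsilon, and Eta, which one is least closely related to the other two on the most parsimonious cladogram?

Character polarity is set by the outgroup: the derived state is whichever differs from the outgroup's state, so for IV the derived state is '0', and for the remaining characters it is '1'.
Only Epsilon and Eta show the derived state '1' for I, supporting them as a clade.
II: derived state '1' in Beta, Epsilon, Eta, and Zeta only — synapomorphy for {Beta, Epsilon, Eta, Zeta}.
Only Beta and Zeta show the derived state '1' for III, supporting them as a clade.
IV: derived state '0' in Zeta only — an autapomorphy, so it tells us nothing about relationships among taxa.
Most parsimonious ingroup topology: (((Zeta,Beta),(Eta,Epsilon)),Theta).
Eta and Epsilon share a more recent common ancestor with each other than either does with Beta, so Beta is the least closely related of the three.

Beta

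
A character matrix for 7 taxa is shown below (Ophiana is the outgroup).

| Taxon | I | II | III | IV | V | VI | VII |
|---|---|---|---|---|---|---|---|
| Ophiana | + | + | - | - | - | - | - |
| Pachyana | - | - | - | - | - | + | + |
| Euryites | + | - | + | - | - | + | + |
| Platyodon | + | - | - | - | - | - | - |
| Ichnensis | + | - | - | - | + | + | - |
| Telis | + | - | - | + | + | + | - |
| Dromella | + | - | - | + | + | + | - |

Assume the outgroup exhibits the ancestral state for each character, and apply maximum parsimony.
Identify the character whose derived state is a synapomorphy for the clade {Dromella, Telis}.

IV

Character polarity is set by the outgroup: the derived state is whichever differs from the outgroup's state, so for I, II the derived state is '-', and for the remaining characters it is '+'.
I (derived state '-') is unique to Pachyana (autapomorphy; uninformative for grouping).
II (derived state '-') is shared by all ingroup taxa — unites the whole ingroup.
III: derived state '+' in Euryites only — an autapomorphy, so it tells us nothing about relationships among taxa.
IV (derived state '+') is shared by Dromella and Telis — a synapomorphy uniting that clade.
Only Dromella, Ichnensis, and Telis show the derived state '+' for V, supporting them as a clade.
VI: derived state '+' in Dromella, Euryites, Ichnensis, Pachyana, and Telis only — synapomorphy for {Dromella, Euryites, Ichnensis, Pachyana, Telis}.
VII: derived state '+' in Euryites and Pachyana only — synapomorphy for {Euryites, Pachyana}.
Most parsimonious ingroup topology: (((Pachyana,Euryites),(Ichnensis,(Telis,Dromella))),Platyodon).
The clade {Dromella, Telis} is supported by IV: its derived state '+' occurs in exactly those taxa and in no other taxon (including the outgroup).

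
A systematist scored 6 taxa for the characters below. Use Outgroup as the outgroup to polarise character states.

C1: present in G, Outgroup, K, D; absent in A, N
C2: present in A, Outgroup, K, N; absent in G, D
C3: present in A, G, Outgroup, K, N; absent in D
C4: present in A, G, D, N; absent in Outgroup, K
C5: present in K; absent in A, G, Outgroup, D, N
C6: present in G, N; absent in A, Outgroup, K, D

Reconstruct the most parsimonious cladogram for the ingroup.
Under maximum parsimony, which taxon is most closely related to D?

Character polarity is set by the outgroup: the derived state is whichever differs from the outgroup's state, so for C1, C2, C3 the derived state is 'absent', and for the remaining characters it is 'present'.
Only A and N show the derived state 'absent' for C1, supporting them as a clade.
Only D and G show the derived state 'absent' for C2, supporting them as a clade.
C3 (derived state 'absent') is unique to D (autapomorphy; uninformative for grouping).
C4: derived state 'present' in A, D, G, and N only — synapomorphy for {A, D, G, N}.
C5: derived state 'present' in K only — an autapomorphy, so it tells us nothing about relationships among taxa.
C6 (state 'present') occurs in G and N but conflicts with the nesting implied by the other characters — most parsimoniously interpreted as homoplasy.
Most parsimonious ingroup topology: (((G,D),(A,N)),K).
D and G form a cherry on this tree, so they are sister taxa.

G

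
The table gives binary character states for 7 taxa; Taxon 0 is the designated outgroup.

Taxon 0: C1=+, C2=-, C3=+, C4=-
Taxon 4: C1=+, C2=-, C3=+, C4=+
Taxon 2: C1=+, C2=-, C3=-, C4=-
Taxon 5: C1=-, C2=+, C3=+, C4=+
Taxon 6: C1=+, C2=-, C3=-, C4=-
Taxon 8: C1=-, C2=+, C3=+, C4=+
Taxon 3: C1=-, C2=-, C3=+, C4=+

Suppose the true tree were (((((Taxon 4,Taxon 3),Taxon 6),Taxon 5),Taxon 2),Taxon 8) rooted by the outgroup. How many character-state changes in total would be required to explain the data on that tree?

10

Map each character onto (((((Taxon 4,Taxon 3),Taxon 6),Taxon 5),Taxon 2),Taxon 8) (rooted by Taxon 0) and count the minimum state changes it requires (Fitch parsimony):
C1: 3; C2: 2; C3: 2; C4: 3.
Total tree length = 10.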